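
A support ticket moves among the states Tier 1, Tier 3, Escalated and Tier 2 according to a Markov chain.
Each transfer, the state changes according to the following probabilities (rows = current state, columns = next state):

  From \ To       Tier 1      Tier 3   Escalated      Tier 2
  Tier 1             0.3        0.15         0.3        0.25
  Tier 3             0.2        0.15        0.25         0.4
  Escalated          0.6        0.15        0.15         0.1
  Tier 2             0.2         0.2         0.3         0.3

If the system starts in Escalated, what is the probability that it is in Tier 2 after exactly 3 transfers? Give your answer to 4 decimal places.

Propagate the distribution vector 3 transfers from Escalated.
After 0 transfers: (0.0000, 0.0000, 1.0000, 0.0000)
After 1 transfer: (0.6000, 0.1500, 0.1500, 0.1000)
After 2 transfers: (0.3200, 0.1550, 0.2700, 0.2550)
After 3 transfers: (0.3400, 0.1628, 0.2518, 0.2455)
P(in Tier 2 after 3 transfers) = 0.2455

0.2455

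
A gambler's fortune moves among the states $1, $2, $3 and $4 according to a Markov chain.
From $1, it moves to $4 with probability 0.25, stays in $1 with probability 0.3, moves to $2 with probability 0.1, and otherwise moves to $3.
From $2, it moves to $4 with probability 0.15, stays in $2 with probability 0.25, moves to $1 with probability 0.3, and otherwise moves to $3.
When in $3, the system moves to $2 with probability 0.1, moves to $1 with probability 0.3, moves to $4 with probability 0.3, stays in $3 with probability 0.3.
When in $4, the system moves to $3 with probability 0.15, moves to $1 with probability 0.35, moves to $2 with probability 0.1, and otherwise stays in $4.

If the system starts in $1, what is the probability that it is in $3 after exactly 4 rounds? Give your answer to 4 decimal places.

Propagate the distribution vector 4 rounds from $1.
After 0 rounds: (1.0000, 0.0000, 0.0000, 0.0000)
After 1 round: (0.3000, 0.1000, 0.3500, 0.2500)
After 2 rounds: (0.3125, 0.1150, 0.2775, 0.2950)
After 3 rounds: (0.3148, 0.1173, 0.2714, 0.2966)
After 4 rounds: (0.3148, 0.1176, 0.2712, 0.2963)
P(in $3 after 4 rounds) = 0.2712

0.2712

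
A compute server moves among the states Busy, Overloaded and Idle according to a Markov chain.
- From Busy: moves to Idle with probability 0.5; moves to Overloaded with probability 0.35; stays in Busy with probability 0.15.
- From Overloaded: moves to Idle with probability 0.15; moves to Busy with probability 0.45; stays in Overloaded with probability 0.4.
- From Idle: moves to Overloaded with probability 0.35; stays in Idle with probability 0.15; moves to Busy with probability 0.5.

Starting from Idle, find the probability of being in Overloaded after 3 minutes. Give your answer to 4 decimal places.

0.3684

Propagate the distribution vector 3 minutes from Idle.
After 0 minutes: (0.0000, 0.0000, 1.0000)
After 1 minute: (0.5000, 0.3500, 0.1500)
After 2 minutes: (0.3075, 0.3675, 0.3250)
After 3 minutes: (0.3740, 0.3684, 0.2576)
P(in Overloaded after 3 minutes) = 0.3684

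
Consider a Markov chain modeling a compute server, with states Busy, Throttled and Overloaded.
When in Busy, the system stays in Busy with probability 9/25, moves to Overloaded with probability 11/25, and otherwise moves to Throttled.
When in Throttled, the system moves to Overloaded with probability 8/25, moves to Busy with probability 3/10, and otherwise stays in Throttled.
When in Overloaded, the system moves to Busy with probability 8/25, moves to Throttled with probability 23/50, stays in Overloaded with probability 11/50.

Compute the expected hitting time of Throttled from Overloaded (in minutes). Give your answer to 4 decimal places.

Let t(s) be the expected number of minutes to first reach Throttled from state s, with t(Throttled) = 0. Conditioning on the first minute:
t(Busy) = 1 + 0.36·t(Busy) + 0.44·t(Overloaded)
t(Overloaded) = 1 + 0.32·t(Busy) + 0.22·t(Overloaded)
Solving: t(Busy) = 3.4040, t(Overloaded) = 2.6786.
Expected minutes from Overloaded to Throttled: 2.6786.

2.6786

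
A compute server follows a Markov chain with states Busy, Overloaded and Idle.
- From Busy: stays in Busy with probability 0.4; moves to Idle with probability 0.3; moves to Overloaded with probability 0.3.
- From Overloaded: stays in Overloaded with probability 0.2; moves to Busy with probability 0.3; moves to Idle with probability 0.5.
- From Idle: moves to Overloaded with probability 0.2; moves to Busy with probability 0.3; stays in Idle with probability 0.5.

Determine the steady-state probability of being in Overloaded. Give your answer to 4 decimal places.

0.2333

Let the stationary distribution be π with π = πP and π_1 + π_2 + π_3 = 1.
π_1 = 0.4·π_1 + 0.3·π_2 + 0.3·π_3
π_2 = 0.3·π_1 + 0.2·π_2 + 0.2·π_3
Solving with the normalization constraint gives π = (0.3333, 0.2333, 0.4333).
So the stationary probability of Overloaded is 0.2333.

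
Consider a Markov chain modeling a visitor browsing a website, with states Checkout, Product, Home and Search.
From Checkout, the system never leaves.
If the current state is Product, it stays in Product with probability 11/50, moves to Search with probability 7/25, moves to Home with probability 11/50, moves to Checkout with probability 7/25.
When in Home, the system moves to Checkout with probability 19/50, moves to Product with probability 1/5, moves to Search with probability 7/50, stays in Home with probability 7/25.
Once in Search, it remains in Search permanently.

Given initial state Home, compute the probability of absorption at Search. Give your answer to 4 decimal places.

0.3192

Let h(s) be the probability of absorption at Search starting from transient state s. Then h(Search) = 1 and h(Checkout) = 0. By first-step analysis:
h(Product) = 0.28·0 + 0.22·h(Product) + 0.22·h(Home) + 0.28·1
h(Home) = 0.38·0 + 0.2·h(Product) + 0.28·h(Home) + 0.14·1
Solving: h(Product) = 0.4490, h(Home) = 0.3192.
Starting from Home, the probability is 0.3192.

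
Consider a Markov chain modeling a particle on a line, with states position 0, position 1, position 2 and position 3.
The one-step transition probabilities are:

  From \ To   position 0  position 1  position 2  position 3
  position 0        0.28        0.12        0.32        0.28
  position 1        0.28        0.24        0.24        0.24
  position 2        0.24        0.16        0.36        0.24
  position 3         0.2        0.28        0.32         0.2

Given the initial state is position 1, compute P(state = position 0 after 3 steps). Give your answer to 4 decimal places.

0.2483

Propagate the distribution vector 3 steps from position 1.
After 0 steps: (0.0000, 1.0000, 0.0000, 0.0000)
After 1 step: (0.2800, 0.2400, 0.2400, 0.2400)
After 2 steps: (0.2512, 0.1968, 0.3104, 0.2416)
After 3 steps: (0.2483, 0.1947, 0.3167, 0.2404)
P(in position 0 after 3 steps) = 0.2483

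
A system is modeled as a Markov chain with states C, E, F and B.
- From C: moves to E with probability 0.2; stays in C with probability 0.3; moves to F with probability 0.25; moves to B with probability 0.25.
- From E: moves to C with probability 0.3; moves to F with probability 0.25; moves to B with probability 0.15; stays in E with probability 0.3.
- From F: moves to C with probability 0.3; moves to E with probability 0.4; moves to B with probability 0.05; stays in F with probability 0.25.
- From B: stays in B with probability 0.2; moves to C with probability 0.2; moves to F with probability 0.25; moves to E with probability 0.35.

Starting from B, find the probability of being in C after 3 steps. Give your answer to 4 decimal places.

0.2845

Propagate the distribution vector 3 steps from B.
After 0 steps: (0.0000, 0.0000, 0.0000, 1.0000)
After 1 step: (0.2000, 0.3500, 0.2500, 0.2000)
After 2 steps: (0.2800, 0.3150, 0.2500, 0.1550)
After 3 steps: (0.2845, 0.3048, 0.2500, 0.1608)
P(in C after 3 steps) = 0.2845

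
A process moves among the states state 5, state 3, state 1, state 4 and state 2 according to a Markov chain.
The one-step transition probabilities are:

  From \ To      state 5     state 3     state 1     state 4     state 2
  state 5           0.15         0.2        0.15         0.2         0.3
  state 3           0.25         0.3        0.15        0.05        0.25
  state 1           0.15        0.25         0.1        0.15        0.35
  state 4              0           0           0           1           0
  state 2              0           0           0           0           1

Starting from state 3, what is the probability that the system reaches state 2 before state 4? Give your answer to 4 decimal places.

Let h(s) be the probability of absorption at state 2 starting from transient state s. Then h(state 2) = 1 and h(state 4) = 0. By first-step analysis:
h(state 5) = 0.15·h(state 5) + 0.2·h(state 3) + 0.15·h(state 1) + 0.2·0 + 0.3·1
h(state 3) = 0.25·h(state 5) + 0.3·h(state 3) + 0.15·h(state 1) + 0.05·0 + 0.25·1
h(state 1) = 0.15·h(state 5) + 0.25·h(state 3) + 0.1·h(state 1) + 0.15·0 + 0.35·1
Solving: h(state 5) = 0.6512, h(state 3) = 0.7404, h(state 1) = 0.7031.
Starting from state 3, the probability is 0.7404.

0.7404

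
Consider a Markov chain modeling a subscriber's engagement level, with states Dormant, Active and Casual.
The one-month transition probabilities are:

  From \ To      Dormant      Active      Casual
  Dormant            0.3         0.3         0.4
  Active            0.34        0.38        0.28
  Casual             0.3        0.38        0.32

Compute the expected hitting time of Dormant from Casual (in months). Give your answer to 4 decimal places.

3.1726

Let t(s) be the expected number of months to first reach Dormant from state s, with t(Dormant) = 0. Conditioning on the first month:
t(Active) = 1 + 0.38·t(Active) + 0.28·t(Casual)
t(Casual) = 1 + 0.38·t(Active) + 0.32·t(Casual)
Solving: t(Active) = 3.0457, t(Casual) = 3.1726.
Expected months from Casual to Dormant: 3.1726.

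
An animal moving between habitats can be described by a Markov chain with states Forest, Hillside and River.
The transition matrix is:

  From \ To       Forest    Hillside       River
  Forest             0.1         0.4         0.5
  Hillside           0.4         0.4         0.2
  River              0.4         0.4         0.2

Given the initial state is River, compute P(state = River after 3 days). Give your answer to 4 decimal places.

Propagate the distribution vector 3 days from River.
After 0 days: (0.0000, 0.0000, 1.0000)
After 1 day: (0.4000, 0.4000, 0.2000)
After 2 days: (0.2800, 0.4000, 0.3200)
After 3 days: (0.3160, 0.4000, 0.2840)
P(in River after 3 days) = 0.2840

0.2840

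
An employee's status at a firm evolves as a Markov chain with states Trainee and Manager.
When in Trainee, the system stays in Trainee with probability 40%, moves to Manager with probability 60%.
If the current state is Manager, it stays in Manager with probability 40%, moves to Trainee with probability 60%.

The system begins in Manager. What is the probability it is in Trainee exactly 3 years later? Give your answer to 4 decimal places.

Propagate the distribution vector 3 years from Manager.
After 0 years: (0.0000, 1.0000)
After 1 year: (0.6000, 0.4000)
After 2 years: (0.4800, 0.5200)
After 3 years: (0.5040, 0.4960)
P(in Trainee after 3 years) = 0.5040

0.5040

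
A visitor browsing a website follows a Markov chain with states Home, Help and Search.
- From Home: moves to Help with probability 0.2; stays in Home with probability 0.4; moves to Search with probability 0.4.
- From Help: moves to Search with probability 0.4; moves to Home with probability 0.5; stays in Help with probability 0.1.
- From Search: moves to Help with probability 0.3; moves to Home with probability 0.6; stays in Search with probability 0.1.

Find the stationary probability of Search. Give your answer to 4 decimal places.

Let the stationary distribution be π with π = πP and π_1 + π_2 + π_3 = 1.
π_1 = 0.4·π_1 + 0.5·π_2 + 0.6·π_3
π_2 = 0.2·π_1 + 0.1·π_2 + 0.3·π_3
Solving with the normalization constraint gives π = (0.4825, 0.2098, 0.3077).
So the stationary probability of Search is 0.3077.

0.3077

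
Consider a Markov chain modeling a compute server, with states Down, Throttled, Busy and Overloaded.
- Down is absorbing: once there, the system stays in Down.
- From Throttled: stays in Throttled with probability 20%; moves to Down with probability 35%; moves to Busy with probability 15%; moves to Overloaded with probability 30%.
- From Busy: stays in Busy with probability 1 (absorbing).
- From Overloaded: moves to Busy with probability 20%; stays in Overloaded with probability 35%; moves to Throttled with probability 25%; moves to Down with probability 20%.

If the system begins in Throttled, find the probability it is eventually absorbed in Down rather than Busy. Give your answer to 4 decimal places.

Let h(s) be the probability of absorption at Down starting from transient state s. Then h(Down) = 1 and h(Busy) = 0. By first-step analysis:
h(Throttled) = 0.35·1 + 0.2·h(Throttled) + 0.15·0 + 0.3·h(Overloaded)
h(Overloaded) = 0.2·1 + 0.25·h(Throttled) + 0.2·0 + 0.35·h(Overloaded)
Solving: h(Throttled) = 0.6461, h(Overloaded) = 0.5562.
Starting from Throttled, the probability is 0.6461.

0.6461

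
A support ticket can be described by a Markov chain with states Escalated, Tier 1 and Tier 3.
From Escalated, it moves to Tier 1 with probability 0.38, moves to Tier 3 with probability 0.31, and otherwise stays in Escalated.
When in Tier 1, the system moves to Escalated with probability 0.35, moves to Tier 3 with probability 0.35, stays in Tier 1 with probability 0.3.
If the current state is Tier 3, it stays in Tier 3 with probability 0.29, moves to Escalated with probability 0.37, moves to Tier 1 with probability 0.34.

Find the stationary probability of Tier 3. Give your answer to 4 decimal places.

0.3173

Let the stationary distribution be π with π = πP and π_1 + π_2 + π_3 = 1.
π_1 = 0.31·π_1 + 0.35·π_2 + 0.37·π_3
π_2 = 0.38·π_1 + 0.3·π_2 + 0.34·π_3
Solving with the normalization constraint gives π = (0.3426, 0.3401, 0.3173).
So the stationary probability of Tier 3 is 0.3173.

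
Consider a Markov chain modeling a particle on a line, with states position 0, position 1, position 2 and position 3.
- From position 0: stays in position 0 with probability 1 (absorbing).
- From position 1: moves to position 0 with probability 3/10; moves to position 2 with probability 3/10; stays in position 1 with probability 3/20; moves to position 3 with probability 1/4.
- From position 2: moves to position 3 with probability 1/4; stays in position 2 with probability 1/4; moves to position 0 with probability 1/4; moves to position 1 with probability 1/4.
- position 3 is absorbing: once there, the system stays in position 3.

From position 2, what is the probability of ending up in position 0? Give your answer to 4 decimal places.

0.5111

Let h(s) be the probability of absorption at position 0 starting from transient state s. Then h(position 0) = 1 and h(position 3) = 0. By first-step analysis:
h(position 1) = 0.3·1 + 0.15·h(position 1) + 0.3·h(position 2) + 0.25·0
h(position 2) = 0.25·1 + 0.25·h(position 1) + 0.25·h(position 2) + 0.25·0
Solving: h(position 1) = 0.5333, h(position 2) = 0.5111.
Starting from position 2, the probability is 0.5111.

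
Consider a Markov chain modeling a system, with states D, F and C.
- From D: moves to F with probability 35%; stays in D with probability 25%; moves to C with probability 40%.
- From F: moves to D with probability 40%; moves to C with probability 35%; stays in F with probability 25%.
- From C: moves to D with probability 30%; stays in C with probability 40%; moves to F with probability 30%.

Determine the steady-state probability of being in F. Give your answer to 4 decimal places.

0.3007

Let the stationary distribution be π with π = πP and π_1 + π_2 + π_3 = 1.
π_1 = 0.25·π_1 + 0.4·π_2 + 0.3·π_3
π_2 = 0.35·π_1 + 0.25·π_2 + 0.3·π_3
Solving with the normalization constraint gives π = (0.3144, 0.3007, 0.3850).
So the stationary probability of F is 0.3007.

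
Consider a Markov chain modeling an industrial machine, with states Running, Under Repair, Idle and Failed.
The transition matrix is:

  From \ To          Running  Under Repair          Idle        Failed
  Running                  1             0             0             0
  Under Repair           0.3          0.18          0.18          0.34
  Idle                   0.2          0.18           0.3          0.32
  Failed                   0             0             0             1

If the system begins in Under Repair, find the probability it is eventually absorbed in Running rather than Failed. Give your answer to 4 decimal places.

Let h(s) be the probability of absorption at Running starting from transient state s. Then h(Running) = 1 and h(Failed) = 0. By first-step analysis:
h(Under Repair) = 0.3·1 + 0.18·h(Under Repair) + 0.18·h(Idle) + 0.34·0
h(Idle) = 0.2·1 + 0.18·h(Under Repair) + 0.3·h(Idle) + 0.32·0
Solving: h(Under Repair) = 0.4542, h(Idle) = 0.4025.
Starting from Under Repair, the probability is 0.4542.

0.4542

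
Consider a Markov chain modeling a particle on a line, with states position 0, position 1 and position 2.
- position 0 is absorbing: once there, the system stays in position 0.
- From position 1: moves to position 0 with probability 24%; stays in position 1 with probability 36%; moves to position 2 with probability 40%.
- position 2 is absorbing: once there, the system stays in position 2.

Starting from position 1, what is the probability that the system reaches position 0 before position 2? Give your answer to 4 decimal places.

Let h(s) be the probability of absorption at position 0 starting from transient state s. Then h(position 0) = 1 and h(position 2) = 0. By first-step analysis:
h(position 1) = 0.24·1 + 0.36·h(position 1) + 0.4·0
Solving: h(position 1) = 0.3750.
Starting from position 1, the probability is 0.3750.

0.3750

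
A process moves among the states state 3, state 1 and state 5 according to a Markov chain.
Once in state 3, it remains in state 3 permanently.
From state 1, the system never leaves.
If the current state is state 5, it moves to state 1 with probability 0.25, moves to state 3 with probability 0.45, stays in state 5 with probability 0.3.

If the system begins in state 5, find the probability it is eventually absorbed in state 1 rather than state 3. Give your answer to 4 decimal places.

0.3571

Let h(s) be the probability of absorption at state 1 starting from transient state s. Then h(state 1) = 1 and h(state 3) = 0. By first-step analysis:
h(state 5) = 0.45·0 + 0.25·1 + 0.3·h(state 5)
Solving: h(state 5) = 0.3571.
Starting from state 5, the probability is 0.3571.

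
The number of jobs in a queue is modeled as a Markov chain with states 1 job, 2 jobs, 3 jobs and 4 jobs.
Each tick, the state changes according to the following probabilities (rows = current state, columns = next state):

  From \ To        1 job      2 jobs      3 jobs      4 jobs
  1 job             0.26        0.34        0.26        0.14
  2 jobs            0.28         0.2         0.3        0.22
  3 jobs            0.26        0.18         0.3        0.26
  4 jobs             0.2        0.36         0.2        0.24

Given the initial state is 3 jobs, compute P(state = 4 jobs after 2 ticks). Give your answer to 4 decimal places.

0.2164

Propagate the distribution vector 2 ticks from 3 jobs.
After 0 ticks: (0.0000, 0.0000, 1.0000, 0.0000)
After 1 tick: (0.2600, 0.1800, 0.3000, 0.2600)
After 2 ticks: (0.2480, 0.2720, 0.2636, 0.2164)
P(in 4 jobs after 2 ticks) = 0.2164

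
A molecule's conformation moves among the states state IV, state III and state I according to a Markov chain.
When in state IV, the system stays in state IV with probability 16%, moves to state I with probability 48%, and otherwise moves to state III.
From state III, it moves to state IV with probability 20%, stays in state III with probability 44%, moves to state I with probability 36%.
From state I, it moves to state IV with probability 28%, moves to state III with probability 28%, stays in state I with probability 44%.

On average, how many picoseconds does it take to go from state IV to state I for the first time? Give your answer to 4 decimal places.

Let t(s) be the expected number of picoseconds to first reach state I from state s, with t(state I) = 0. Conditioning on the first picosecond:
t(state IV) = 1 + 0.16·t(state IV) + 0.36·t(state III)
t(state III) = 1 + 0.2·t(state IV) + 0.44·t(state III)
Solving: t(state IV) = 2.3092, t(state III) = 2.6104.
Expected picoseconds from state IV to state I: 2.3092.

2.3092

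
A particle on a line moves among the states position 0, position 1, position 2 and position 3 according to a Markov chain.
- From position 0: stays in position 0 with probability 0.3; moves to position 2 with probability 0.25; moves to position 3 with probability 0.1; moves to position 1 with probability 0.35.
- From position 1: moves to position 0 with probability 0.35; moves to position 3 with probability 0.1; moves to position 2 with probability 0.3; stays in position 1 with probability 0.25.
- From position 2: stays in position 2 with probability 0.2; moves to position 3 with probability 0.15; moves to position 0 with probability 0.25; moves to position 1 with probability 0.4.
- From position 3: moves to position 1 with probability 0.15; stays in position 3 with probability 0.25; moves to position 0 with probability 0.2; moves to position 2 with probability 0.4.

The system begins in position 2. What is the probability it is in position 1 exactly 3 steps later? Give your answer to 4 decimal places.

0.3086

Propagate the distribution vector 3 steps from position 2.
After 0 steps: (0.0000, 0.0000, 1.0000, 0.0000)
After 1 step: (0.2500, 0.4000, 0.2000, 0.1500)
After 2 steps: (0.2950, 0.2900, 0.2825, 0.1325)
After 3 steps: (0.2871, 0.3086, 0.2703, 0.1340)
P(in position 1 after 3 steps) = 0.3086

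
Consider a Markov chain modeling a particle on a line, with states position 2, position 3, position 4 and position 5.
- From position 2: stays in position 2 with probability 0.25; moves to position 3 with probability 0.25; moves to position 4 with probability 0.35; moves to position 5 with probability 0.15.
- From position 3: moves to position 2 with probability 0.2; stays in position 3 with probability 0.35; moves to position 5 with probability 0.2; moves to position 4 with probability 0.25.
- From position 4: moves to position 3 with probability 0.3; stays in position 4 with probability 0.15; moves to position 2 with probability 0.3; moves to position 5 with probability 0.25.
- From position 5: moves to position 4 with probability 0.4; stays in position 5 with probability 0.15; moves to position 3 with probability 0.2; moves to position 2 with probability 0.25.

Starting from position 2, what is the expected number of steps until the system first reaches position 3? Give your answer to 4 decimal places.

3.9068

Let t(s) be the expected number of steps to first reach position 3 from state s, with t(position 3) = 0. Conditioning on the first step:
t(position 2) = 1 + 0.25·t(position 2) + 0.35·t(position 4) + 0.15·t(position 5)
t(position 4) = 1 + 0.3·t(position 2) + 0.15·t(position 4) + 0.25·t(position 5)
t(position 5) = 1 + 0.25·t(position 2) + 0.4·t(position 4) + 0.15·t(position 5)
Solving: t(position 2) = 3.9068, t(position 4) = 3.7597, t(position 5) = 4.0948.
Expected steps from position 2 to position 3: 3.9068.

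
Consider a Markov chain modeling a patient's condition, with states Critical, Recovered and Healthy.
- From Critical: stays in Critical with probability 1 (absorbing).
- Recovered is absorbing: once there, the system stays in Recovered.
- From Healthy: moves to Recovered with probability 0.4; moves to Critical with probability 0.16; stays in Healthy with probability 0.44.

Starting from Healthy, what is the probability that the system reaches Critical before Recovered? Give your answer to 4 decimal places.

Let h(s) be the probability of absorption at Critical starting from transient state s. Then h(Critical) = 1 and h(Recovered) = 0. By first-step analysis:
h(Healthy) = 0.16·1 + 0.4·0 + 0.44·h(Healthy)
Solving: h(Healthy) = 0.2857.
Starting from Healthy, the probability is 0.2857.

0.2857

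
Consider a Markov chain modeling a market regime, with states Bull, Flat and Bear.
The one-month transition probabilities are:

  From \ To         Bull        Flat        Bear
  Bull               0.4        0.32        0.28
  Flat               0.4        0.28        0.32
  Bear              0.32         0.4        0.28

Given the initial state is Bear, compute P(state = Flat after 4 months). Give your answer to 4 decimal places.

Propagate the distribution vector 4 months from Bear.
After 0 months: (0.0000, 0.0000, 1.0000)
After 1 month: (0.3200, 0.4000, 0.2800)
After 2 months: (0.3776, 0.3264, 0.2960)
After 3 months: (0.3763, 0.3306, 0.2931)
After 4 months: (0.3766, 0.3302, 0.2932)
P(in Flat after 4 months) = 0.3302

0.3302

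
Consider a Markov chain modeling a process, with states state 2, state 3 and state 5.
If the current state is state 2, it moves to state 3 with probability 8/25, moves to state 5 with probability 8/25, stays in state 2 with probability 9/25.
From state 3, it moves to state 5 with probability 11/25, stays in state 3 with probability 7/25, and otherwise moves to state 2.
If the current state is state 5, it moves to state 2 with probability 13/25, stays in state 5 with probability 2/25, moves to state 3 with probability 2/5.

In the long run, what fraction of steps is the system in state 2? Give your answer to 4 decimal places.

0.3800

Let the stationary distribution be π with π = πP and π_1 + π_2 + π_3 = 1.
π_1 = 0.36·π_1 + 0.28·π_2 + 0.52·π_3
π_2 = 0.32·π_1 + 0.28·π_2 + 0.4·π_3
Solving with the normalization constraint gives π = (0.3800, 0.3300, 0.2900).
So the stationary probability of state 2 is 0.3800.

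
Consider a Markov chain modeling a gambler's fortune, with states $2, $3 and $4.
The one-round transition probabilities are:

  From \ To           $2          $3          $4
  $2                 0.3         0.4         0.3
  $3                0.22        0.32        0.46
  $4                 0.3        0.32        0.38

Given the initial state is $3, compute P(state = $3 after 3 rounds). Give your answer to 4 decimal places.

0.3420

Propagate the distribution vector 3 rounds from $3.
After 0 rounds: (0.0000, 1.0000, 0.0000)
After 1 round: (0.2200, 0.3200, 0.4600)
After 2 rounds: (0.2744, 0.3376, 0.3880)
After 3 rounds: (0.2730, 0.3420, 0.3851)
P(in $3 after 3 rounds) = 0.3420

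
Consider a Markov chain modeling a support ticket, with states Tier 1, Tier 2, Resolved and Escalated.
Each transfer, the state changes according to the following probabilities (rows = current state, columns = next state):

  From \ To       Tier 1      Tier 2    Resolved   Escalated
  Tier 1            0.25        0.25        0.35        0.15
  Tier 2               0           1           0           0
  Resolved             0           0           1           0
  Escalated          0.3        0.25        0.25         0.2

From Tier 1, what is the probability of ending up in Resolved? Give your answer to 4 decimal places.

0.5721

Let h(s) be the probability of absorption at Resolved starting from transient state s. Then h(Resolved) = 1 and h(Tier 2) = 0. By first-step analysis:
h(Tier 1) = 0.25·h(Tier 1) + 0.25·0 + 0.35·1 + 0.15·h(Escalated)
h(Escalated) = 0.3·h(Tier 1) + 0.25·0 + 0.25·1 + 0.2·h(Escalated)
Solving: h(Tier 1) = 0.5721, h(Escalated) = 0.5270.
Starting from Tier 1, the probability is 0.5721.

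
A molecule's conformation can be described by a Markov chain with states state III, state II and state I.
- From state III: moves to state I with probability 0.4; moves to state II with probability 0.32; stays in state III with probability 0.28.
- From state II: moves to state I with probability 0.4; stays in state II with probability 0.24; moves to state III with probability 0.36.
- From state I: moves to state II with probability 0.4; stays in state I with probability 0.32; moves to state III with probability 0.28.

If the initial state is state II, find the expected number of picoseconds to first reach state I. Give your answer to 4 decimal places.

2.5000

Let t(s) be the expected number of picoseconds to first reach state I from state s, with t(state I) = 0. Conditioning on the first picosecond:
t(state III) = 1 + 0.28·t(state III) + 0.32·t(state II)
t(state II) = 1 + 0.36·t(state III) + 0.24·t(state II)
Solving: t(state III) = 2.5000, t(state II) = 2.5000.
Expected picoseconds from state II to state I: 2.5000.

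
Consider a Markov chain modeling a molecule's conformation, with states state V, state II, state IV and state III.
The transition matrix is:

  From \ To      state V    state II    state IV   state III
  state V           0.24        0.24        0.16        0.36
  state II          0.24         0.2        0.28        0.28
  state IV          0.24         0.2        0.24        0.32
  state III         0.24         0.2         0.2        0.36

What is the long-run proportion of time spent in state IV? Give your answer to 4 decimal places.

Let the stationary distribution be π with π = πP and π_1 + π_2 + π_3 + π_4 = 1.
π_1 = 0.24·π_1 + 0.24·π_2 + 0.24·π_3 + 0.24·π_4
π_2 = 0.24·π_1 + 0.2·π_2 + 0.2·π_3 + 0.2·π_4
π_3 = 0.16·π_1 + 0.28·π_2 + 0.24·π_3 + 0.2·π_4
Solving with the normalization constraint gives π = (0.2400, 0.2096, 0.2158, 0.3346).
So the stationary probability of state IV is 0.2158.

0.2158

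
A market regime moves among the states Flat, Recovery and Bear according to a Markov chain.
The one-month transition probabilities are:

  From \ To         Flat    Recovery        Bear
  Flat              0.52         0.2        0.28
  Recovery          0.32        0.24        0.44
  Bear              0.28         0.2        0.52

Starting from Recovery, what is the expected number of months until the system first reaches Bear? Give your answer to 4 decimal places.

2.6596

Let t(s) be the expected number of months to first reach Bear from state s, with t(Bear) = 0. Conditioning on the first month:
t(Flat) = 1 + 0.52·t(Flat) + 0.2·t(Recovery)
t(Recovery) = 1 + 0.32·t(Flat) + 0.24·t(Recovery)
Solving: t(Flat) = 3.1915, t(Recovery) = 2.6596.
Expected months from Recovery to Bear: 2.6596.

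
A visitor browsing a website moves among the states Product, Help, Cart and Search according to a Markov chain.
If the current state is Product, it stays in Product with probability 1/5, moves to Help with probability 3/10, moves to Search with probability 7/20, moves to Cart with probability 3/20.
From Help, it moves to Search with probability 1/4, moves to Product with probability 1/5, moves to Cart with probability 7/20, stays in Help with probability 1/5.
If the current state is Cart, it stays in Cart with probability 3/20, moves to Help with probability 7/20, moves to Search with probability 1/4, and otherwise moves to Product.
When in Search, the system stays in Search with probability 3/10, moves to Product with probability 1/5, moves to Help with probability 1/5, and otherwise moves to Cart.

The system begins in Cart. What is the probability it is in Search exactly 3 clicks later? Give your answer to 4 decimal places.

0.2851

Propagate the distribution vector 3 clicks from Cart.
After 0 clicks: (0.0000, 0.0000, 1.0000, 0.0000)
After 1 click: (0.2500, 0.3500, 0.1500, 0.2500)
After 2 clicks: (0.2075, 0.2475, 0.2575, 0.2875)
After 3 clicks: (0.2129, 0.2594, 0.2426, 0.2851)
P(in Search after 3 clicks) = 0.2851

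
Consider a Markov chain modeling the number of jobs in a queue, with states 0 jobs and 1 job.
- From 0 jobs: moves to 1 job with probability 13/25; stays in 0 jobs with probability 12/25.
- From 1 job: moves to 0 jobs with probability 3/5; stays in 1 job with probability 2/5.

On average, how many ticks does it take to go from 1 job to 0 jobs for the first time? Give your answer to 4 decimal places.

1.6667

Let t(s) be the expected number of ticks to first reach 0 jobs from state s, with t(0 jobs) = 0. Conditioning on the first tick:
t(1 job) = 1 + 0.4·t(1 job)
Solving: t(1 job) = 1.6667.
Expected ticks from 1 job to 0 jobs: 1.6667.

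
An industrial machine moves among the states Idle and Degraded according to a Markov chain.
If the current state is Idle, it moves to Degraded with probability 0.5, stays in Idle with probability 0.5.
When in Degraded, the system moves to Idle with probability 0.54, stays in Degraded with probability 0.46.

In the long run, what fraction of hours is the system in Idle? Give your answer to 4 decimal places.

Let the stationary distribution be π with π = πP and π_1 + π_2 = 1.
π_1 = 0.5·π_1 + 0.54·π_2
Solving with the normalization constraint gives π = (0.5192, 0.4808).
So the stationary probability of Idle is 0.5192.

0.5192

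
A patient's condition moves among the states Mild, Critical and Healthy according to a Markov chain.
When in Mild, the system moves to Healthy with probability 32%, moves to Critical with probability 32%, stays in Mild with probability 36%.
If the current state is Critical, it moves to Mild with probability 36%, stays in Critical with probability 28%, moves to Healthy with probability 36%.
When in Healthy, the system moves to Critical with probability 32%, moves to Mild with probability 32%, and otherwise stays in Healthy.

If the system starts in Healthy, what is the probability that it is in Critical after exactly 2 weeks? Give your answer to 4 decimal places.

Sum over the intermediate state after 1 week:
P = P(Healthy→Mild)·P(Mild→Critical) + P(Healthy→Critical)·P(Critical→Critical) + P(Healthy→Healthy)·P(Healthy→Critical)
  = 0.32×0.32 + 0.32×0.28 + 0.36×0.32
  = 0.1024 + 0.0896 + 0.1152 = 0.3072

0.3072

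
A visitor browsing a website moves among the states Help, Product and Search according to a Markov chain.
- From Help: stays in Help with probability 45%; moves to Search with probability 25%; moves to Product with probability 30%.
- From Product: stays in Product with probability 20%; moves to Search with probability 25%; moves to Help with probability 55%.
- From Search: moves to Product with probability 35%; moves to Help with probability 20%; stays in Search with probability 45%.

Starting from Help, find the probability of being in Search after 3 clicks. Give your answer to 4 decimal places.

Propagate the distribution vector 3 clicks from Help.
After 0 clicks: (1.0000, 0.0000, 0.0000)
After 1 click: (0.4500, 0.3000, 0.2500)
After 2 clicks: (0.4175, 0.2825, 0.3000)
After 3 clicks: (0.4033, 0.2868, 0.3100)
P(in Search after 3 clicks) = 0.3100

0.3100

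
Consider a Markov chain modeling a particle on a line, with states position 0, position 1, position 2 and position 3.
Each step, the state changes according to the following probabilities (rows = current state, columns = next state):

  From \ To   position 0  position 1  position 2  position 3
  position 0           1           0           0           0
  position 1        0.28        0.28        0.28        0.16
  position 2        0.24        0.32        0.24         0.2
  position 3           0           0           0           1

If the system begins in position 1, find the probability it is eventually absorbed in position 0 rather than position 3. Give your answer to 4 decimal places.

Let h(s) be the probability of absorption at position 0 starting from transient state s. Then h(position 0) = 1 and h(position 3) = 0. By first-step analysis:
h(position 1) = 0.28·1 + 0.28·h(position 1) + 0.28·h(position 2) + 0.16·0
h(position 2) = 0.24·1 + 0.32·h(position 1) + 0.24·h(position 2) + 0.2·0
Solving: h(position 1) = 0.6119, h(position 2) = 0.5734.
Starting from position 1, the probability is 0.6119.

0.6119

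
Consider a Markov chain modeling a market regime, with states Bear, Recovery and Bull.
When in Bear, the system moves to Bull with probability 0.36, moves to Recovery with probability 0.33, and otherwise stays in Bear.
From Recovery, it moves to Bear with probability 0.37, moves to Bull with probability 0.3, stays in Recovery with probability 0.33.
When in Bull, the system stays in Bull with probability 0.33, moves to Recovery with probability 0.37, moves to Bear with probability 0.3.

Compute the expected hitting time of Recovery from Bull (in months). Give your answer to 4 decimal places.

Let t(s) be the expected number of months to first reach Recovery from state s, with t(Recovery) = 0. Conditioning on the first month:
t(Bear) = 1 + 0.31·t(Bear) + 0.36·t(Bull)
t(Bull) = 1 + 0.3·t(Bear) + 0.33·t(Bull)
Solving: t(Bear) = 2.9071, t(Bull) = 2.7942.
Expected months from Bull to Recovery: 2.7942.

2.7942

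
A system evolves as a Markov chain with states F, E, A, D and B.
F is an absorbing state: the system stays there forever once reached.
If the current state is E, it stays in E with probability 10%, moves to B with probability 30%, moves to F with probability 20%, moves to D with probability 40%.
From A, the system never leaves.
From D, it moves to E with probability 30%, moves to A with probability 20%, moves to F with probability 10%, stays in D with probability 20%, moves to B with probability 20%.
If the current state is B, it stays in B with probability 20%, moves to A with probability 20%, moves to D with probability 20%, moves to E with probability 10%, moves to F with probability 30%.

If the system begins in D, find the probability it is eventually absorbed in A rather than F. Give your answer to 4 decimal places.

0.4873

Let h(s) be the probability of absorption at A starting from transient state s. Then h(A) = 1 and h(F) = 0. By first-step analysis:
h(E) = 0.2·0 + 0.1·h(E) + 0.4·h(D) + 0.3·h(B)
h(D) = 0.1·0 + 0.3·h(E) + 0.2·1 + 0.2·h(D) + 0.2·h(B)
h(B) = 0.3·0 + 0.1·h(E) + 0.2·1 + 0.2·h(D) + 0.2·h(B)
Solving: h(E) = 0.3553, h(D) = 0.4873, h(B) = 0.4162.
Starting from D, the probability is 0.4873.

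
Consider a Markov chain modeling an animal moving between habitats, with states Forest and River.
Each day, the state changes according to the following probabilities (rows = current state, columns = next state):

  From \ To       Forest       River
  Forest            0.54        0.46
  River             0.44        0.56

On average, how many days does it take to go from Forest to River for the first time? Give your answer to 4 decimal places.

Let t(s) be the expected number of days to first reach River from state s, with t(River) = 0. Conditioning on the first day:
t(Forest) = 1 + 0.54·t(Forest)
Solving: t(Forest) = 2.1739.
Expected days from Forest to River: 2.1739.

2.1739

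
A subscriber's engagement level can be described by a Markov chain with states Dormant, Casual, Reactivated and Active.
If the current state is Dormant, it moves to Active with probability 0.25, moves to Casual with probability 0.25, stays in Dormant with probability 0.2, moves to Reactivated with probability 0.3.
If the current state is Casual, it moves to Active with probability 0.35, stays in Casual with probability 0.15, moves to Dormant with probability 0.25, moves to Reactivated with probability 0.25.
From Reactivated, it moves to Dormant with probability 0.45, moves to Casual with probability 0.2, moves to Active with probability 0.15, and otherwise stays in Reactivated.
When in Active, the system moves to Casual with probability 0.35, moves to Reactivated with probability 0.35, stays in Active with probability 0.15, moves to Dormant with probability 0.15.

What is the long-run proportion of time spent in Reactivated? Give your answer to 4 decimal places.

Let the stationary distribution be π with π = πP and π_1 + π_2 + π_3 + π_4 = 1.
π_1 = 0.2·π_1 + 0.25·π_2 + 0.45·π_3 + 0.15·π_4
π_2 = 0.25·π_1 + 0.15·π_2 + 0.2·π_3 + 0.35·π_4
π_3 = 0.3·π_1 + 0.25·π_2 + 0.2·π_3 + 0.35·π_4
Solving with the normalization constraint gives π = (0.2686, 0.2353, 0.2722, 0.2239).
So the stationary probability of Reactivated is 0.2722.

0.2722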